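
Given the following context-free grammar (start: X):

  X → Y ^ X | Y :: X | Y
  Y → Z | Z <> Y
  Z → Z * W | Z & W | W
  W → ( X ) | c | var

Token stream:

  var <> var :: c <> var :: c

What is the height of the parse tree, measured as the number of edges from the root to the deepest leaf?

6

[X [Y [Z [W var]] <> [Y [Z [W var]]]] :: [X [Y [Z [W c]] <> [Y [Z [W var]]]] :: [X [Y [Z [W c]]]]]]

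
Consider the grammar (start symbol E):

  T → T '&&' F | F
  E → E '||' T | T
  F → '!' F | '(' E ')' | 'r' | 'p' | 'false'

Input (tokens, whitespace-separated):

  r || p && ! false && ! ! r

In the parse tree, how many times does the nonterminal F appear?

7

[E [E [T [F r]]] || [T [T [T [F p]] && [F ! [F false]]] && [F ! [F ! [F r]]]]]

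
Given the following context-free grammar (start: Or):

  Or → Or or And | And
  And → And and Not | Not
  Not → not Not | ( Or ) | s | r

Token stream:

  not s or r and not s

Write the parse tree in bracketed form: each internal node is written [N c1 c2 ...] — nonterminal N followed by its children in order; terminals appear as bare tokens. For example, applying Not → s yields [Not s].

[Or [Or [And [Not not [Not s]]]] or [And [And [Not r]] and [Not not [Not s]]]]

Or
Or or And
And or And
Not or And
not Not or And
not s or And
not s or And and Not
not s or Not and Not
not s or r and Not
not s or r and not Not
not s or r and not s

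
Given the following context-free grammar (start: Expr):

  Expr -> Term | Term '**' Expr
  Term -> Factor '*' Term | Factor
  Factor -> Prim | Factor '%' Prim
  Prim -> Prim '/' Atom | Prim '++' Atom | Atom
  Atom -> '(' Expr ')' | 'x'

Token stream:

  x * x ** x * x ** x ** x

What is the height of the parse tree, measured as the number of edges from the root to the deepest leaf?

8

[Expr [Term [Factor [Prim [Atom x]]] * [Term [Factor [Prim [Atom x]]]]] ** [Expr [Term [Factor [Prim [Atom x]]] * [Term [Factor [Prim [Atom x]]]]] ** [Expr [Term [Factor [Prim [Atom x]]]] ** [Expr [Term [Factor [Prim [Atom x]]]]]]]]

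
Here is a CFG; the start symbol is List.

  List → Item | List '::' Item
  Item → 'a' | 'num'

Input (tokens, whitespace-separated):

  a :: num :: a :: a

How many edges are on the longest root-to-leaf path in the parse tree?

5

[List [List [List [List [Item a]] :: [Item num]] :: [Item a]] :: [Item a]]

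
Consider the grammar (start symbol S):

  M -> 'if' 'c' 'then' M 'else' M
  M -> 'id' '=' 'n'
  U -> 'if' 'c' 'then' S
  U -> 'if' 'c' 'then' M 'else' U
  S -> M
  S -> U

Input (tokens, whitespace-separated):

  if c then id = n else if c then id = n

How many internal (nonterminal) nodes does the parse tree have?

6

[S [U if c then [M id = n] else [U if c then [S [M id = n]]]]]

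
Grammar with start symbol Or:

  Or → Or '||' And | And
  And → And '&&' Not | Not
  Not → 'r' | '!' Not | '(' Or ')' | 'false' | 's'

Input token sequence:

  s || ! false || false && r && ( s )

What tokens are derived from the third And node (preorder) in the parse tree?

false && r && ( s )

[Or [Or [Or [And [Not s]]] || [And [Not ! [Not false]]]] || [And [And [And [Not false]] && [Not r]] && [Not ( [Or [And [Not s]]] )]]]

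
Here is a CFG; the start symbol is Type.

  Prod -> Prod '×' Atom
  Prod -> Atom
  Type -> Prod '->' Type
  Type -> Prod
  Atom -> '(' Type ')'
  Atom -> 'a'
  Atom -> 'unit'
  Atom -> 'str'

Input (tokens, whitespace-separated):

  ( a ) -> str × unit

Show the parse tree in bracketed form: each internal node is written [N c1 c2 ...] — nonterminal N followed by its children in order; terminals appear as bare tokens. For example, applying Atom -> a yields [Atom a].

[Type [Prod [Atom ( [Type [Prod [Atom a]]] )]] -> [Type [Prod [Prod [Atom str]] × [Atom unit]]]]

Type
Prod -> Type
Atom -> Type
( Type ) -> Type
( Prod ) -> Type
( Atom ) -> Type
( a ) -> Type
( a ) -> Prod
( a ) -> Prod × Atom
( a ) -> Atom × Atom
( a ) -> str × Atom
( a ) -> str × unit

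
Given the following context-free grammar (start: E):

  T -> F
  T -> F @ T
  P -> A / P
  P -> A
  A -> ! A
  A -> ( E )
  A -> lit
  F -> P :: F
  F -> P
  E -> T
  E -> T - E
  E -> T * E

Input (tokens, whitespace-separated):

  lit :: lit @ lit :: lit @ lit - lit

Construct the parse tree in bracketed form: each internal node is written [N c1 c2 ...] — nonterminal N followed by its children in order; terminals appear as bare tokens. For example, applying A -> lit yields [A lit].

[E [T [F [P [A lit]] :: [F [P [A lit]]]] @ [T [F [P [A lit]] :: [F [P [A lit]]]] @ [T [F [P [A lit]]]]]] - [E [T [F [P [A lit]]]]]]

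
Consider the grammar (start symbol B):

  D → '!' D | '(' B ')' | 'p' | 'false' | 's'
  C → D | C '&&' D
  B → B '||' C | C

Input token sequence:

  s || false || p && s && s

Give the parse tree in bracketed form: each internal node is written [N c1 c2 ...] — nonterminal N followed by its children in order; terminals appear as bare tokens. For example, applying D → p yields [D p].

B
B || C
B || C || C
C || C || C
D || C || C
s || C || C
s || D || C
s || false || C
s || false || C && D
s || false || C && D && D
s || false || D && D && D
s || false || p && D && D
s || false || p && s && D
s || false || p && s && s

[B [B [B [C [D s]]] || [C [D false]]] || [C [C [C [D p]] && [D s]] && [D s]]]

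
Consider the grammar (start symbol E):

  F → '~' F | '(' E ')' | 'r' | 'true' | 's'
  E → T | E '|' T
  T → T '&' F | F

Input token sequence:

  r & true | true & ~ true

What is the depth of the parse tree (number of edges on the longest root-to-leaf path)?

[E [E [T [T [F r]] & [F true]]] | [T [T [F true]] & [F ~ [F true]]]]

5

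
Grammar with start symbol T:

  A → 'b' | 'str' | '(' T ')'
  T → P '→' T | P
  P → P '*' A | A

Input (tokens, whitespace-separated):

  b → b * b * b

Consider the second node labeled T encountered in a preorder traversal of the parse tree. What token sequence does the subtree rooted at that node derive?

[T [P [A b]] → [T [P [P [P [A b]] * [A b]] * [A b]]]]

b * b * b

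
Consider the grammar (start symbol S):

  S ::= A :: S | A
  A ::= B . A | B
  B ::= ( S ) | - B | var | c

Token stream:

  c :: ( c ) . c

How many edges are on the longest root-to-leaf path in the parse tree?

[S [A [B c]] :: [S [A [B ( [S [A [B c]]] )] . [A [B c]]]]]

7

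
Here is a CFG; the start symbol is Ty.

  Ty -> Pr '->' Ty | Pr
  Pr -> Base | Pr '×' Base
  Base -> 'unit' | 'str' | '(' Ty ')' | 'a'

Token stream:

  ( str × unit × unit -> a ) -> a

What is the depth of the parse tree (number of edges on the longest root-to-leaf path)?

[Ty [Pr [Base ( [Ty [Pr [Pr [Pr [Base str]] × [Base unit]] × [Base unit]] -> [Ty [Pr [Base a]]]] )]] -> [Ty [Pr [Base a]]]]

8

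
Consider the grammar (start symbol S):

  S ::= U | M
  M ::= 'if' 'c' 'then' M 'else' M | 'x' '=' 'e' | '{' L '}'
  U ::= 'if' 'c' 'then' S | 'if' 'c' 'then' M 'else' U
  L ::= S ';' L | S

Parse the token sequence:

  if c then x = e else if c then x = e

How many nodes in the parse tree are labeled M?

2

[S [U if c then [M x = e] else [U if c then [S [M x = e]]]]]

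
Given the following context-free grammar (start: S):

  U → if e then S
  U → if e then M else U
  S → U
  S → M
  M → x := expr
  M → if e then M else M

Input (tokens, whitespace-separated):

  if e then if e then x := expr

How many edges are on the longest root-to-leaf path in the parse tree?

[S [U if e then [S [U if e then [S [M x := expr]]]]]]

6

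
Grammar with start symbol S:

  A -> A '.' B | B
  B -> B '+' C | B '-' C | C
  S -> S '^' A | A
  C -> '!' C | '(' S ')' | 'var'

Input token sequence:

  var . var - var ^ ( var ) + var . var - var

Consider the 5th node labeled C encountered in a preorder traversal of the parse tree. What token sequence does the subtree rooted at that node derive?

[S [S [A [A [B [C var]]] . [B [B [C var]] - [C var]]]] ^ [A [A [B [B [C ( [S [A [B [C var]]]] )]] + [C var]]] . [B [B [C var]] - [C var]]]]

var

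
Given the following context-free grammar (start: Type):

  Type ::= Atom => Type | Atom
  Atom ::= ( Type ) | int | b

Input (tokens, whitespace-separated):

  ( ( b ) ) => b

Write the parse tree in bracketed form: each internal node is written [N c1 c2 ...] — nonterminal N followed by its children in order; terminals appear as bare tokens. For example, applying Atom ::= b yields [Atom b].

[Type [Atom ( [Type [Atom ( [Type [Atom b]] )]] )] => [Type [Atom b]]]

Type
Atom => Type
( Type ) => Type
( Atom ) => Type
( ( Type ) ) => Type
( ( Atom ) ) => Type
( ( b ) ) => Type
( ( b ) ) => Atom
( ( b ) ) => b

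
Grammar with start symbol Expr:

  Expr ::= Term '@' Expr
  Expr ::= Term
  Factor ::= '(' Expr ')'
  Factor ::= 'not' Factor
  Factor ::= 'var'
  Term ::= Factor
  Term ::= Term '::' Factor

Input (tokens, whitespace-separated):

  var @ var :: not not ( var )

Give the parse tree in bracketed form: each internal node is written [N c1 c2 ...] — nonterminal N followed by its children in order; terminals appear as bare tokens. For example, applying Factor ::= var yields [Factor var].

[Expr [Term [Factor var]] @ [Expr [Term [Term [Factor var]] :: [Factor not [Factor not [Factor ( [Expr [Term [Factor var]]] )]]]]]]

Expr
Term @ Expr
Factor @ Expr
var @ Expr
var @ Term
var @ Term :: Factor
var @ Factor :: Factor
var @ var :: Factor
var @ var :: not Factor
var @ var :: not not Factor
var @ var :: not not ( Expr )
var @ var :: not not ( Term )
var @ var :: not not ( Factor )
var @ var :: not not ( var )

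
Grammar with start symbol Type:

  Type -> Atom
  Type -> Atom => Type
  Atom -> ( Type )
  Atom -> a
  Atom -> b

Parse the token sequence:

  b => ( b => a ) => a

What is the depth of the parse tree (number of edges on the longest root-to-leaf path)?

[Type [Atom b] => [Type [Atom ( [Type [Atom b] => [Type [Atom a]]] )] => [Type [Atom a]]]]

6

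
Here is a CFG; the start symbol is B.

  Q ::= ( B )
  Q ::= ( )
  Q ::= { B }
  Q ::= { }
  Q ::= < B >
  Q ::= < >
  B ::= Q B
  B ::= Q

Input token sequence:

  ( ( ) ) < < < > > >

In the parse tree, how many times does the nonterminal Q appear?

5

[B [Q ( [B [Q ( )]] )] [B [Q < [B [Q < [B [Q < >]] >]] >]]]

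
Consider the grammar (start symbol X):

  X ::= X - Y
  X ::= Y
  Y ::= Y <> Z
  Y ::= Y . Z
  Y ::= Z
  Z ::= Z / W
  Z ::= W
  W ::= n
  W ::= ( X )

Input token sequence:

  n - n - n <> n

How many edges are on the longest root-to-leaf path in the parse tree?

6

[X [X [X [Y [Z [W n]]]] - [Y [Z [W n]]]] - [Y [Y [Z [W n]]] <> [Z [W n]]]]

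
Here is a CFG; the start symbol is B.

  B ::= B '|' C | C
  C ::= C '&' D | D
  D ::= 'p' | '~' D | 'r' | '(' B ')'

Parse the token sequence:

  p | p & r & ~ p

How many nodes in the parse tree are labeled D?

5

[B [B [C [D p]]] | [C [C [C [D p]] & [D r]] & [D ~ [D p]]]]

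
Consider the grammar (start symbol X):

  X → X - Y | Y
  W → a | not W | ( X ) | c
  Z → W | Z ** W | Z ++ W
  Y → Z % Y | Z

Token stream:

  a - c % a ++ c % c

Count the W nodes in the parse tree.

[X [X [Y [Z [W a]]]] - [Y [Z [W c]] % [Y [Z [Z [W a]] ++ [W c]] % [Y [Z [W c]]]]]]

5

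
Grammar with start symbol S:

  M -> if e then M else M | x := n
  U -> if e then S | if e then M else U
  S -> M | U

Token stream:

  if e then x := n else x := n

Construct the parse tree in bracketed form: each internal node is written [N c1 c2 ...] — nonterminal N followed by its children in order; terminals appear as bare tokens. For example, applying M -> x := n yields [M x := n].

[S [M if e then [M x := n] else [M x := n]]]

S
M
if e then M else M
if e then x := n else M
if e then x := n else x := n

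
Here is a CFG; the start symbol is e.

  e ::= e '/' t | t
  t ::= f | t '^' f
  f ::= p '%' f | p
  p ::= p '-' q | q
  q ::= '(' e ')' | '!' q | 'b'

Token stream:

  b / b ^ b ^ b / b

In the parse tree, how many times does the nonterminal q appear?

5

[e [e [e [t [f [p [q b]]]]] / [t [t [t [f [p [q b]]]] ^ [f [p [q b]]]] ^ [f [p [q b]]]]] / [t [f [p [q b]]]]]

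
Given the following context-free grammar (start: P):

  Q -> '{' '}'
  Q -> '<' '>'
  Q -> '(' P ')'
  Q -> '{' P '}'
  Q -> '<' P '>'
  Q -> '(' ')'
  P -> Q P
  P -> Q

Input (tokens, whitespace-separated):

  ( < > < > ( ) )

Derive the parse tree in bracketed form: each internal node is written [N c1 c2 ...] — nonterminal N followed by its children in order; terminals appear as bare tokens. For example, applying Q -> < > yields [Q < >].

P
Q
( P )
( Q P )
( < > P )
( < > Q P )
( < > < > P )
( < > < > Q )
( < > < > ( ) )

[P [Q ( [P [Q < >] [P [Q < >] [P [Q ( )]]]] )]]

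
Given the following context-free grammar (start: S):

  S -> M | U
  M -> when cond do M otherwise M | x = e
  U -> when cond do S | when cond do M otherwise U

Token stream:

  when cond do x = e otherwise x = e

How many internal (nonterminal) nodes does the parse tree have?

[S [M when cond do [M x = e] otherwise [M x = e]]]

4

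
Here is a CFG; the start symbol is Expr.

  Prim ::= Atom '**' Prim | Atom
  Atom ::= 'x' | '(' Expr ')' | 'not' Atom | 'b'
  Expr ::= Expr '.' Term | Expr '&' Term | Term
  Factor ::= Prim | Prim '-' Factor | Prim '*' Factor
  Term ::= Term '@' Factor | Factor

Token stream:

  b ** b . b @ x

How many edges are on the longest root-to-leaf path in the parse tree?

7

[Expr [Expr [Term [Factor [Prim [Atom b] ** [Prim [Atom b]]]]]] . [Term [Term [Factor [Prim [Atom b]]]] @ [Factor [Prim [Atom x]]]]]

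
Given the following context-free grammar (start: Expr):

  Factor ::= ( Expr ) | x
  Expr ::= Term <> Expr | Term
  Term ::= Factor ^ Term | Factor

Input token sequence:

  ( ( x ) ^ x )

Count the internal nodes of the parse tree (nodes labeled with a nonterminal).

11

[Expr [Term [Factor ( [Expr [Term [Factor ( [Expr [Term [Factor x]]] )] ^ [Term [Factor x]]]] )]]]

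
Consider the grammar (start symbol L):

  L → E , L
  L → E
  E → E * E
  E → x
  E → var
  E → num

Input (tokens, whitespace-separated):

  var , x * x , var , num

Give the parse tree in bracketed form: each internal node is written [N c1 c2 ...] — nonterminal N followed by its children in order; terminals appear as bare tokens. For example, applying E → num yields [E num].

L
E , L
var , L
var , E , L
var , E * E , L
var , x * E , L
var , x * x , L
var , x * x , E , L
var , x * x , var , L
var , x * x , var , E
var , x * x , var , num

[L [E var] , [L [E [E x] * [E x]] , [L [E var] , [L [E num]]]]]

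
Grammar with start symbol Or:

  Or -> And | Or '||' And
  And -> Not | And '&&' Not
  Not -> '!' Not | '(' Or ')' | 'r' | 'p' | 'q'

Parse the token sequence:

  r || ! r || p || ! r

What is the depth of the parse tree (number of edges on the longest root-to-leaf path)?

6

[Or [Or [Or [Or [And [Not r]]] || [And [Not ! [Not r]]]] || [And [Not p]]] || [And [Not ! [Not r]]]]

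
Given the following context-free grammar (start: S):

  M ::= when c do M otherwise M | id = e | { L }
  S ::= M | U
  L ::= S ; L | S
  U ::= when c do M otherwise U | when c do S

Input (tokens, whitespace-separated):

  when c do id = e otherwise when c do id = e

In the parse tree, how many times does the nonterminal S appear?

2

[S [U when c do [M id = e] otherwise [U when c do [S [M id = e]]]]]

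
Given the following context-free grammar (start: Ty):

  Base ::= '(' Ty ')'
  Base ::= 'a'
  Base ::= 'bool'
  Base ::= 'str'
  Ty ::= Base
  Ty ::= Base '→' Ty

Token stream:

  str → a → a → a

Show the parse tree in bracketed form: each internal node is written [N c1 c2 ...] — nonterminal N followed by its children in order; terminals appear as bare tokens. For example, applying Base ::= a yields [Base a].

[Ty [Base str] → [Ty [Base a] → [Ty [Base a] → [Ty [Base a]]]]]

Ty
Base → Ty
str → Ty
str → Base → Ty
str → a → Ty
str → a → Base → Ty
str → a → a → Ty
str → a → a → Base
str → a → a → a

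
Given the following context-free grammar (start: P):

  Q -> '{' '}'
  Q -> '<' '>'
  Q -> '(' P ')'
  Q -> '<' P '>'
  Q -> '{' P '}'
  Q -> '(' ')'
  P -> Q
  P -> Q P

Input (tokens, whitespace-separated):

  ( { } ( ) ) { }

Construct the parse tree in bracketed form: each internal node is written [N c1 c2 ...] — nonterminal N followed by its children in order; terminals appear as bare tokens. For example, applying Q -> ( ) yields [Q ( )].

P
Q P
( P ) P
( Q P ) P
( { } P ) P
( { } Q ) P
( { } ( ) ) P
( { } ( ) ) Q
( { } ( ) ) { }

[P [Q ( [P [Q { }] [P [Q ( )]]] )] [P [Q { }]]]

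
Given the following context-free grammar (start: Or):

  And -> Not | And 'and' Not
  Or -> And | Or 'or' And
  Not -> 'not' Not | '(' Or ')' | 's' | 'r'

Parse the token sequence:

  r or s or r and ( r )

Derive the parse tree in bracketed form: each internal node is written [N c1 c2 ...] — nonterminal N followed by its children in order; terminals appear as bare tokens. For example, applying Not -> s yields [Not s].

[Or [Or [Or [And [Not r]]] or [And [Not s]]] or [And [And [Not r]] and [Not ( [Or [And [Not r]]] )]]]

Or
Or or And
Or or And or And
And or And or And
Not or And or And
r or And or And
r or Not or And
r or s or And
r or s or And and Not
r or s or Not and Not
r or s or r and Not
r or s or r and ( Or )
r or s or r and ( And )
r or s or r and ( Not )
r or s or r and ( r )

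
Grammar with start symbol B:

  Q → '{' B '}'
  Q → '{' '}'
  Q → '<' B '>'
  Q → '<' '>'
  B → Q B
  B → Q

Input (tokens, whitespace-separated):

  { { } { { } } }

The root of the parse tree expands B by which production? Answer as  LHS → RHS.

B → Q

[B [Q { [B [Q { }] [B [Q { [B [Q { }]] }]]] }]]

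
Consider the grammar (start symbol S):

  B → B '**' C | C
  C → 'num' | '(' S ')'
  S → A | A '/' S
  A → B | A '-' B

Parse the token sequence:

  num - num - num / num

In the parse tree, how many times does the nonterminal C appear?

4

[S [A [A [A [B [C num]]] - [B [C num]]] - [B [C num]]] / [S [A [B [C num]]]]]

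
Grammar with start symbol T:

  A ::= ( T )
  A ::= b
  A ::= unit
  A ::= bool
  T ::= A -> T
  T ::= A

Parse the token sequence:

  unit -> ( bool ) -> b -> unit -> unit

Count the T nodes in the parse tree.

6

[T [A unit] -> [T [A ( [T [A bool]] )] -> [T [A b] -> [T [A unit] -> [T [A unit]]]]]]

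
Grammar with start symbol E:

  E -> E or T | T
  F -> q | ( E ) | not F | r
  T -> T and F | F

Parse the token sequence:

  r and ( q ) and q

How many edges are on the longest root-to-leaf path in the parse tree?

[E [T [T [T [F r]] and [F ( [E [T [F q]]] )]] and [F q]]]

7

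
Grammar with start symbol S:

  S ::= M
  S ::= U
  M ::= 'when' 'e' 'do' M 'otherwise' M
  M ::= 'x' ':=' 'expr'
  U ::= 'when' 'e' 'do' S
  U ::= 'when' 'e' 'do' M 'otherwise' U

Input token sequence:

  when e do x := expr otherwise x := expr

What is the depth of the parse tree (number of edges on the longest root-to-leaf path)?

[S [M when e do [M x := expr] otherwise [M x := expr]]]

3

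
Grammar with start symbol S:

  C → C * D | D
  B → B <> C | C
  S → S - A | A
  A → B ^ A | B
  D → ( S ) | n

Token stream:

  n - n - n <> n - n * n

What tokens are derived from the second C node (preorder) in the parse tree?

n

[S [S [S [S [A [B [C [D n]]]]] - [A [B [C [D n]]]]] - [A [B [B [C [D n]]] <> [C [D n]]]]] - [A [B [C [C [D n]] * [D n]]]]]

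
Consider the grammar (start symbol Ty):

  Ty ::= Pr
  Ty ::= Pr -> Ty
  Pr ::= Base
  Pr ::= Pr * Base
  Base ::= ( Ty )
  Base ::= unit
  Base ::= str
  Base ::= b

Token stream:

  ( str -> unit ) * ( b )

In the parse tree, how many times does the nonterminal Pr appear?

5

[Ty [Pr [Pr [Base ( [Ty [Pr [Base str]] -> [Ty [Pr [Base unit]]]] )]] * [Base ( [Ty [Pr [Base b]]] )]]]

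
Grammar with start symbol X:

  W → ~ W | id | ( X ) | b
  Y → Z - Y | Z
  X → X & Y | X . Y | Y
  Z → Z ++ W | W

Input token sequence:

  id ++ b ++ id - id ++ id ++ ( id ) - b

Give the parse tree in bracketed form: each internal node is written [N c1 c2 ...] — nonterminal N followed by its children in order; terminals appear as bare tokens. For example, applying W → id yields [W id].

[X [Y [Z [Z [Z [W id]] ++ [W b]] ++ [W id]] - [Y [Z [Z [Z [W id]] ++ [W id]] ++ [W ( [X [Y [Z [W id]]]] )]] - [Y [Z [W b]]]]]]

X
Y
Z - Y
Z ++ W - Y
Z ++ W ++ W - Y
W ++ W ++ W - Y
id ++ W ++ W - Y
id ++ b ++ W - Y
id ++ b ++ id - Y
id ++ b ++ id - Z - Y
id ++ b ++ id - Z ++ W - Y
id ++ b ++ id - Z ++ W ++ W - Y
id ++ b ++ id - W ++ W ++ W - Y
id ++ b ++ id - id ++ W ++ W - Y
id ++ b ++ id - id ++ id ++ W - Y
id ++ b ++ id - id ++ id ++ ( X ) - Y
id ++ b ++ id - id ++ id ++ ( Y ) - Y
id ++ b ++ id - id ++ id ++ ( Z ) - Y
id ++ b ++ id - id ++ id ++ ( W ) - Y
id ++ b ++ id - id ++ id ++ ( id ) - Y
id ++ b ++ id - id ++ id ++ ( id ) - Z
id ++ b ++ id - id ++ id ++ ( id ) - W
id ++ b ++ id - id ++ id ++ ( id ) - b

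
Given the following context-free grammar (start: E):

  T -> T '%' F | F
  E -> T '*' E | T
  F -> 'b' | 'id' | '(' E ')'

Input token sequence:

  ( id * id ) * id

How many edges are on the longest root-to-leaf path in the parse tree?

7

[E [T [F ( [E [T [F id]] * [E [T [F id]]]] )]] * [E [T [F id]]]]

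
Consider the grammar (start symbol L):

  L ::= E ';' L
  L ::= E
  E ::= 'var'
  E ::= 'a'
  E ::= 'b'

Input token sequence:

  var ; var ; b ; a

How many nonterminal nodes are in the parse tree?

[L [E var] ; [L [E var] ; [L [E b] ; [L [E a]]]]]

8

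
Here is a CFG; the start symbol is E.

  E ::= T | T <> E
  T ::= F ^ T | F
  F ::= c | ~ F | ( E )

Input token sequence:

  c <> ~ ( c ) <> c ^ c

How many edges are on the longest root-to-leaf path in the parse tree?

8

[E [T [F c]] <> [E [T [F ~ [F ( [E [T [F c]]] )]]] <> [E [T [F c] ^ [T [F c]]]]]]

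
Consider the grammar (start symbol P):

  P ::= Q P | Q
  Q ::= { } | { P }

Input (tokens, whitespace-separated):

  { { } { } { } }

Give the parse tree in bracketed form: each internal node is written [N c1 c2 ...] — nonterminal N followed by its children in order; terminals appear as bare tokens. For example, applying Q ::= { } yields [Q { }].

[P [Q { [P [Q { }] [P [Q { }] [P [Q { }]]]] }]]

P
Q
{ P }
{ Q P }
{ { } P }
{ { } Q P }
{ { } { } P }
{ { } { } Q }
{ { } { } { } }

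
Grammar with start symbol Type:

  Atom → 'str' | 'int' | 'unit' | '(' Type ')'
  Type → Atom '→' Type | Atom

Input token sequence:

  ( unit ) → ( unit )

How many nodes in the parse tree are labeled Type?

[Type [Atom ( [Type [Atom unit]] )] → [Type [Atom ( [Type [Atom unit]] )]]]

4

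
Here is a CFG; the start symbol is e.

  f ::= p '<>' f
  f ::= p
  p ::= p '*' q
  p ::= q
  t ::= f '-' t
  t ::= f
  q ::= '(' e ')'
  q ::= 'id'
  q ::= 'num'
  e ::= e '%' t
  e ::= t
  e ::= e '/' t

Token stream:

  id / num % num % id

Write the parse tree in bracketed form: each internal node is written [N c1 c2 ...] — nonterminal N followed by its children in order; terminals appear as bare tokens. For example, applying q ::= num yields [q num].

e
e % t
e % t % t
e / t % t % t
t / t % t % t
f / t % t % t
p / t % t % t
q / t % t % t
id / t % t % t
id / f % t % t
id / p % t % t
id / q % t % t
id / num % t % t
id / num % f % t
id / num % p % t
id / num % q % t
id / num % num % t
id / num % num % f
id / num % num % p
id / num % num % q
id / num % num % id

[e [e [e [e [t [f [p [q id]]]]] / [t [f [p [q num]]]]] % [t [f [p [q num]]]]] % [t [f [p [q id]]]]]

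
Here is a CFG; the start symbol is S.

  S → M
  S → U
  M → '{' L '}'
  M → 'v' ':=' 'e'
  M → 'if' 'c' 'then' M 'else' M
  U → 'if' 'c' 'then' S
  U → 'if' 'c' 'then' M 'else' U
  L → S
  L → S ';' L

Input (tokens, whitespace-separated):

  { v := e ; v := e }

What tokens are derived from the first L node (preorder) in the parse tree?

[S [M { [L [S [M v := e]] ; [L [S [M v := e]]]] }]]

v := e ; v := e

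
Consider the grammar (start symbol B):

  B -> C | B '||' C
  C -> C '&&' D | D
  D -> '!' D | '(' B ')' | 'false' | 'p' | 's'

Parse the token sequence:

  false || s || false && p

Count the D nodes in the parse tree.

[B [B [B [C [D false]]] || [C [D s]]] || [C [C [D false]] && [D p]]]

4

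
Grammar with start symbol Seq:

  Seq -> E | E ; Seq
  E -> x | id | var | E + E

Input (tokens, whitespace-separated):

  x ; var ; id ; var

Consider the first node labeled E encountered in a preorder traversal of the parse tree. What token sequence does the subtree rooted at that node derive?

x

[Seq [E x] ; [Seq [E var] ; [Seq [E id] ; [Seq [E var]]]]]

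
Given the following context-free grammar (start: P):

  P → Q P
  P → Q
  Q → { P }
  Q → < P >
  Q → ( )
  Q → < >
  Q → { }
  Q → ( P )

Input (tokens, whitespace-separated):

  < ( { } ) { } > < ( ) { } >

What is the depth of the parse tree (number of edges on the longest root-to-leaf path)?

[P [Q < [P [Q ( [P [Q { }]] )] [P [Q { }]]] >] [P [Q < [P [Q ( )] [P [Q { }]]] >]]]

6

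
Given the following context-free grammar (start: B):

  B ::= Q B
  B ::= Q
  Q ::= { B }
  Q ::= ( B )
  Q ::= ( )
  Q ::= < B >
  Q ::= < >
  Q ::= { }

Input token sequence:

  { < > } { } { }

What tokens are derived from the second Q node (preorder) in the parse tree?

< >

[B [Q { [B [Q < >]] }] [B [Q { }] [B [Q { }]]]]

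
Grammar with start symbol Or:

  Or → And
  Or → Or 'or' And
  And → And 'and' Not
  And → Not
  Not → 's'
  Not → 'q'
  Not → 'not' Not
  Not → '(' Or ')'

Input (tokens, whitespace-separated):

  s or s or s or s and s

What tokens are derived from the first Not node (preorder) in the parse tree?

s

[Or [Or [Or [Or [And [Not s]]] or [And [Not s]]] or [And [Not s]]] or [And [And [Not s]] and [Not s]]]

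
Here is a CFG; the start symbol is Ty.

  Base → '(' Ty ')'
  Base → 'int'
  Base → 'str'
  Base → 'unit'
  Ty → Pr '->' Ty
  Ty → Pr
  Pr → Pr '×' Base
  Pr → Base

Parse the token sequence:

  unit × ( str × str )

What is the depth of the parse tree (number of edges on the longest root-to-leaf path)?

[Ty [Pr [Pr [Base unit]] × [Base ( [Ty [Pr [Pr [Base str]] × [Base str]]] )]]]

7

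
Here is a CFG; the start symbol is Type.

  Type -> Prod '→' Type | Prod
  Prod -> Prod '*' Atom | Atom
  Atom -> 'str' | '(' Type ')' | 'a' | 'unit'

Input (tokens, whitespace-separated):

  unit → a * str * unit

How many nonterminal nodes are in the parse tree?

[Type [Prod [Atom unit]] → [Type [Prod [Prod [Prod [Atom a]] * [Atom str]] * [Atom unit]]]]

10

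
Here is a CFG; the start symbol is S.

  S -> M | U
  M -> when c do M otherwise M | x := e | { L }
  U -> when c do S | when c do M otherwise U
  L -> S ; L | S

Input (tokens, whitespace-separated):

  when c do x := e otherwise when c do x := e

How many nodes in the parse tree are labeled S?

2

[S [U when c do [M x := e] otherwise [U when c do [S [M x := e]]]]]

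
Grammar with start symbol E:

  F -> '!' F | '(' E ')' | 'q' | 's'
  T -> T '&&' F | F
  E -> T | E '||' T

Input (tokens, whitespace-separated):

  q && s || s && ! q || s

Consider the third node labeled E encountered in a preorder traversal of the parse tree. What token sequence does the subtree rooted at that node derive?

[E [E [E [T [T [F q]] && [F s]]] || [T [T [F s]] && [F ! [F q]]]] || [T [F s]]]

q && s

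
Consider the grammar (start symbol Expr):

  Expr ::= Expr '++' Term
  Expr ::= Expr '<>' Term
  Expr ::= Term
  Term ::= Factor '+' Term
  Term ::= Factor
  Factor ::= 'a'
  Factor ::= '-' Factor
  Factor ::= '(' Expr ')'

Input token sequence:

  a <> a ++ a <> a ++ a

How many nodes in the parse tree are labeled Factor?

5

[Expr [Expr [Expr [Expr [Expr [Term [Factor a]]] <> [Term [Factor a]]] ++ [Term [Factor a]]] <> [Term [Factor a]]] ++ [Term [Factor a]]]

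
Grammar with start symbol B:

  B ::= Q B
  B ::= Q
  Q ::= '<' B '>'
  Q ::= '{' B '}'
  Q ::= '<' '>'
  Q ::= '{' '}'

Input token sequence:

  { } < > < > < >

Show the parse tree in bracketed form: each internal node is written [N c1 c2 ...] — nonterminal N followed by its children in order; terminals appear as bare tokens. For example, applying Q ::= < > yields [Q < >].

[B [Q { }] [B [Q < >] [B [Q < >] [B [Q < >]]]]]

B
Q B
{ } B
{ } Q B
{ } < > B
{ } < > Q B
{ } < > < > B
{ } < > < > Q
{ } < > < > < >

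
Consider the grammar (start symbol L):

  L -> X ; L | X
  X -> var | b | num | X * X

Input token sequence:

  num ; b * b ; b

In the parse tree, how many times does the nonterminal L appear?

3

[L [X num] ; [L [X [X b] * [X b]] ; [L [X b]]]]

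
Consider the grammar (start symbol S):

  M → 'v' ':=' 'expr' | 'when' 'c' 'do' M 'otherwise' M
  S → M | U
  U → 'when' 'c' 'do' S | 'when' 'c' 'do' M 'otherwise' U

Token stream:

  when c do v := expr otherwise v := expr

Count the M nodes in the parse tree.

3

[S [M when c do [M v := expr] otherwise [M v := expr]]]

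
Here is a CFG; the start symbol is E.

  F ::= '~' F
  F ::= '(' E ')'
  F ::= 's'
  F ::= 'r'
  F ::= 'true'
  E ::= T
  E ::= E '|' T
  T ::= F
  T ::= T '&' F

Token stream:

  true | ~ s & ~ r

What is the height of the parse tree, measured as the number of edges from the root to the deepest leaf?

[E [E [T [F true]]] | [T [T [F ~ [F s]]] & [F ~ [F r]]]]

5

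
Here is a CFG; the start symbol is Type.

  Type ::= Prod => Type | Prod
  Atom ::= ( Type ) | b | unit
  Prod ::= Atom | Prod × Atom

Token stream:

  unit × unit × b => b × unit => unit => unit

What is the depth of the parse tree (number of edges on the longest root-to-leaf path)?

6

[Type [Prod [Prod [Prod [Atom unit]] × [Atom unit]] × [Atom b]] => [Type [Prod [Prod [Atom b]] × [Atom unit]] => [Type [Prod [Atom unit]] => [Type [Prod [Atom unit]]]]]]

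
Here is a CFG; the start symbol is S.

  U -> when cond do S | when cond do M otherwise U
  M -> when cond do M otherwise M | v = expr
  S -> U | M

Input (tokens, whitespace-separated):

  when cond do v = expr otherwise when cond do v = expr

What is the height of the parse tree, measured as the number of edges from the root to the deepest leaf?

[S [U when cond do [M v = expr] otherwise [U when cond do [S [M v = expr]]]]]

5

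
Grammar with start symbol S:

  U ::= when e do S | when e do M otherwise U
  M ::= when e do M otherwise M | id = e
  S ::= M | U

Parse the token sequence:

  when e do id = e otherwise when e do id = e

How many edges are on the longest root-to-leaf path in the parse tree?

5

[S [U when e do [M id = e] otherwise [U when e do [S [M id = e]]]]]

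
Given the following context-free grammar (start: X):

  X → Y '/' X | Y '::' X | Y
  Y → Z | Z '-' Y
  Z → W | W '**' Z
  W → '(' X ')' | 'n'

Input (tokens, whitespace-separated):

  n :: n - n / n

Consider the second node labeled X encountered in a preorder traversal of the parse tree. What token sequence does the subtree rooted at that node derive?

n - n / n

[X [Y [Z [W n]]] :: [X [Y [Z [W n]] - [Y [Z [W n]]]] / [X [Y [Z [W n]]]]]]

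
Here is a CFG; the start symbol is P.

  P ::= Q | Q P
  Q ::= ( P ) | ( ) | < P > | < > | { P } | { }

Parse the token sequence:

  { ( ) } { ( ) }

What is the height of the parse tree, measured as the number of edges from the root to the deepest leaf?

[P [Q { [P [Q ( )]] }] [P [Q { [P [Q ( )]] }]]]

5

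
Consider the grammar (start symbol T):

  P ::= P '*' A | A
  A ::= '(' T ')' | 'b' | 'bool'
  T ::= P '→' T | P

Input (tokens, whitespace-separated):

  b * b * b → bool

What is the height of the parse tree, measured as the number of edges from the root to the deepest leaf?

[T [P [P [P [A b]] * [A b]] * [A b]] → [T [P [A bool]]]]

5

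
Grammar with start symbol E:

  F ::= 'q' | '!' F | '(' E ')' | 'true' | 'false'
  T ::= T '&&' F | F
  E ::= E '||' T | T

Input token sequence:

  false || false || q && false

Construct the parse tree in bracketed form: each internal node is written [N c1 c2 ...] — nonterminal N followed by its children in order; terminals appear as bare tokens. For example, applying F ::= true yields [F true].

[E [E [E [T [F false]]] || [T [F false]]] || [T [T [F q]] && [F false]]]

E
E || T
E || T || T
T || T || T
F || T || T
false || T || T
false || F || T
false || false || T
false || false || T && F
false || false || F && F
false || false || q && F
false || false || q && false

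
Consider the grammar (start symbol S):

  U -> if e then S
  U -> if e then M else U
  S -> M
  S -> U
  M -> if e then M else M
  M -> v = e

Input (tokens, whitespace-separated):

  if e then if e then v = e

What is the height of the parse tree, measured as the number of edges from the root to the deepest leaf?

[S [U if e then [S [U if e then [S [M v = e]]]]]]

6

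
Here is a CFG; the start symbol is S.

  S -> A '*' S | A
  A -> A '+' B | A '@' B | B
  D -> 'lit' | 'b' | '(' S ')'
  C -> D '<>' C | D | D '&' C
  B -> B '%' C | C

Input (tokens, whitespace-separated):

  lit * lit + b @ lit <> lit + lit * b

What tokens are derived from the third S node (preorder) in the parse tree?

[S [A [B [C [D lit]]]] * [S [A [A [A [A [B [C [D lit]]]] + [B [C [D b]]]] @ [B [C [D lit] <> [C [D lit]]]]] + [B [C [D lit]]]] * [S [A [B [C [D b]]]]]]]

b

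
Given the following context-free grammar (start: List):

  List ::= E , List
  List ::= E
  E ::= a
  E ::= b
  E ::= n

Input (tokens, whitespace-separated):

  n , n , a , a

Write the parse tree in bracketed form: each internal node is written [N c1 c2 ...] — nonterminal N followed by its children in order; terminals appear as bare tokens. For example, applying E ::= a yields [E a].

[List [E n] , [List [E n] , [List [E a] , [List [E a]]]]]

List
E , List
n , List
n , E , List
n , n , List
n , n , E , List
n , n , a , List
n , n , a , E
n , n , a , a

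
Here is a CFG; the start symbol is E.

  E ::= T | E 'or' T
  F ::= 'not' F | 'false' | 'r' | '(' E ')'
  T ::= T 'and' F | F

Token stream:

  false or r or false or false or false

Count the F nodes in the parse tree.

5

[E [E [E [E [E [T [F false]]] or [T [F r]]] or [T [F false]]] or [T [F false]]] or [T [F false]]]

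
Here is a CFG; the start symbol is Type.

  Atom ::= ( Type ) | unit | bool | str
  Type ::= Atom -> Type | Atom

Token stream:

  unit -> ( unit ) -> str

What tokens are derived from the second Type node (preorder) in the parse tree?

[Type [Atom unit] -> [Type [Atom ( [Type [Atom unit]] )] -> [Type [Atom str]]]]

( unit ) -> str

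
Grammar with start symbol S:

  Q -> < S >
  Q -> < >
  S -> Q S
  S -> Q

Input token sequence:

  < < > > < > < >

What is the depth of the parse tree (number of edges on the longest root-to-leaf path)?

4

[S [Q < [S [Q < >]] >] [S [Q < >] [S [Q < >]]]]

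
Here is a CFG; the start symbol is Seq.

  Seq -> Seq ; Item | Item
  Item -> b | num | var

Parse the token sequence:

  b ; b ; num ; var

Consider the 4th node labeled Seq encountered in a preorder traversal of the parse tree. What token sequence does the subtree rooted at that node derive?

b

[Seq [Seq [Seq [Seq [Item b]] ; [Item b]] ; [Item num]] ; [Item var]]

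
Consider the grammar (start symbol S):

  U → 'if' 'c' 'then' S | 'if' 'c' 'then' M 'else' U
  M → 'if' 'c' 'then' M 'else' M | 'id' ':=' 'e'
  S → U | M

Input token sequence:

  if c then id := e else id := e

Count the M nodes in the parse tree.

[S [M if c then [M id := e] else [M id := e]]]

3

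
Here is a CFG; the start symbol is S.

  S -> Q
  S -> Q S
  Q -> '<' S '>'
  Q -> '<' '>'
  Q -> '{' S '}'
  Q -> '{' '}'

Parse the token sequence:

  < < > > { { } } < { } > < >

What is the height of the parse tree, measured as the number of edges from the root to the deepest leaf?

[S [Q < [S [Q < >]] >] [S [Q { [S [Q { }]] }] [S [Q < [S [Q { }]] >] [S [Q < >]]]]]

6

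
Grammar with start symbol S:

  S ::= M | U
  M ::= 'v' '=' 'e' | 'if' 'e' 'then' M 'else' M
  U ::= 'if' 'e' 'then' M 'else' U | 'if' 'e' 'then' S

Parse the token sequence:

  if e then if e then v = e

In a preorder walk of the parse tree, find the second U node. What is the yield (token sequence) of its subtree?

[S [U if e then [S [U if e then [S [M v = e]]]]]]

if e then v = e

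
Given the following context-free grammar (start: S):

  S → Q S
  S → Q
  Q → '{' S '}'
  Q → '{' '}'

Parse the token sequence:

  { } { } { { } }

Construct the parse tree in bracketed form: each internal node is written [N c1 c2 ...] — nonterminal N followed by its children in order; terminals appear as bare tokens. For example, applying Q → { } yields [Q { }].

[S [Q { }] [S [Q { }] [S [Q { [S [Q { }]] }]]]]

S
Q S
{ } S
{ } Q S
{ } { } S
{ } { } Q
{ } { } { S }
{ } { } { Q }
{ } { } { { } }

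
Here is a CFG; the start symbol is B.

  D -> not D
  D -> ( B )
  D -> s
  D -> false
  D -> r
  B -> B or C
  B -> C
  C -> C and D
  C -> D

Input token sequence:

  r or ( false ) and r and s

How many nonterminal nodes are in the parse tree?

13

[B [B [C [D r]]] or [C [C [C [D ( [B [C [D false]]] )]] and [D r]] and [D s]]]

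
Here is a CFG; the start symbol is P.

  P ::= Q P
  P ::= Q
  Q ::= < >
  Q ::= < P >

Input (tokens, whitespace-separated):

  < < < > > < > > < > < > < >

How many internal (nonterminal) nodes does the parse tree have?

[P [Q < [P [Q < [P [Q < >]] >] [P [Q < >]]] >] [P [Q < >] [P [Q < >] [P [Q < >]]]]]

14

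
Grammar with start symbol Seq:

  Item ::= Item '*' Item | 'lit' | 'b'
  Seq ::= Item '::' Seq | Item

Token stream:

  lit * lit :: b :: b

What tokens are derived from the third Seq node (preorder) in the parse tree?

[Seq [Item [Item lit] * [Item lit]] :: [Seq [Item b] :: [Seq [Item b]]]]

b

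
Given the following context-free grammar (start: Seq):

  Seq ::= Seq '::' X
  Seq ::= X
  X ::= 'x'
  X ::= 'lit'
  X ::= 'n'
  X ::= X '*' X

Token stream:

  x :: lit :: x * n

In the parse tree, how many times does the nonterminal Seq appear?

[Seq [Seq [Seq [X x]] :: [X lit]] :: [X [X x] * [X n]]]

3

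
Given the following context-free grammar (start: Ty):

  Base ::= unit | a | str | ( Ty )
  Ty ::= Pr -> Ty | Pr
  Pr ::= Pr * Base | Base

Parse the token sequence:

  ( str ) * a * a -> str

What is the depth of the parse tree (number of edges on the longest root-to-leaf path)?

8

[Ty [Pr [Pr [Pr [Base ( [Ty [Pr [Base str]]] )]] * [Base a]] * [Base a]] -> [Ty [Pr [Base str]]]]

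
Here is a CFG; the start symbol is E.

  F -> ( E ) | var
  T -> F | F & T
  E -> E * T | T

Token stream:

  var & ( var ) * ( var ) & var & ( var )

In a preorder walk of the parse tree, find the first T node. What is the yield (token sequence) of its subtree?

var & ( var )

[E [E [T [F var] & [T [F ( [E [T [F var]]] )]]]] * [T [F ( [E [T [F var]]] )] & [T [F var] & [T [F ( [E [T [F var]]] )]]]]]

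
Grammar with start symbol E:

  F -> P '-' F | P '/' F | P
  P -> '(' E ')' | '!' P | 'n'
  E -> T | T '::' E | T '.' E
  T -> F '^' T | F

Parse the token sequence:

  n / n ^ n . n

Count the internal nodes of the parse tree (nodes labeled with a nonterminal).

13

[E [T [F [P n] / [F [P n]]] ^ [T [F [P n]]]] . [E [T [F [P n]]]]]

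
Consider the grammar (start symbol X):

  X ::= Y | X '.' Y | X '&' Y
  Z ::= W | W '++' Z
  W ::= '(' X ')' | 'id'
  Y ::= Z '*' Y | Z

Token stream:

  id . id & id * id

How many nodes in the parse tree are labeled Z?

4

[X [X [X [Y [Z [W id]]]] . [Y [Z [W id]]]] & [Y [Z [W id]] * [Y [Z [W id]]]]]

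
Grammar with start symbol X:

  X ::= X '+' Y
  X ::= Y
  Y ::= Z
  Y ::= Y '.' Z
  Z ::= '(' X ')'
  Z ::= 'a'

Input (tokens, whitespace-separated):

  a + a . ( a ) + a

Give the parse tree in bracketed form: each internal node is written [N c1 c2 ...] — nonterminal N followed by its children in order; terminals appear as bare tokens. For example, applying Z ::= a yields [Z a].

[X [X [X [Y [Z a]]] + [Y [Y [Z a]] . [Z ( [X [Y [Z a]]] )]]] + [Y [Z a]]]

X
X + Y
X + Y + Y
Y + Y + Y
Z + Y + Y
a + Y + Y
a + Y . Z + Y
a + Z . Z + Y
a + a . Z + Y
a + a . ( X ) + Y
a + a . ( Y ) + Y
a + a . ( Z ) + Y
a + a . ( a ) + Y
a + a . ( a ) + Z
a + a . ( a ) + a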